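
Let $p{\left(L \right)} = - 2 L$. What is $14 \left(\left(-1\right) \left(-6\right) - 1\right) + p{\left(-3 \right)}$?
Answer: $76$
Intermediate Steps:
$14 \left(\left(-1\right) \left(-6\right) - 1\right) + p{\left(-3 \right)} = 14 \left(\left(-1\right) \left(-6\right) - 1\right) - -6 = 14 \left(6 - 1\right) + 6 = 14 \cdot 5 + 6 = 70 + 6 = 76$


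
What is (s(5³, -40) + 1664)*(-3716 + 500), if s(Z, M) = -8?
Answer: -5325696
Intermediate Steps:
(s(5³, -40) + 1664)*(-3716 + 500) = (-8 + 1664)*(-3716 + 500) = 1656*(-3216) = -5325696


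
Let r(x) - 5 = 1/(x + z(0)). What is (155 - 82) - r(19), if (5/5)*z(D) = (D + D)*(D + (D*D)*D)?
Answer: 1291/19 ≈ 67.947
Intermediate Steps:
z(D) = 2*D*(D + D³) (z(D) = (D + D)*(D + (D*D)*D) = (2*D)*(D + D²*D) = (2*D)*(D + D³) = 2*D*(D + D³))
r(x) = 5 + 1/x (r(x) = 5 + 1/(x + 2*0²*(1 + 0²)) = 5 + 1/(x + 2*0*(1 + 0)) = 5 + 1/(x + 2*0*1) = 5 + 1/(x + 0) = 5 + 1/x)
(155 - 82) - r(19) = (155 - 82) - (5 + 1/19) = 73 - (5 + 1/19) = 73 - 1*96/19 = 73 - 96/19 = 1291/19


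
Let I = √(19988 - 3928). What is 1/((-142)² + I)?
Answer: 5041/101642709 - √4015/203285418 ≈ 4.9284e-5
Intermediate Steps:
I = 2*√4015 (I = √16060 = 2*√4015 ≈ 126.73)
1/((-142)² + I) = 1/((-142)² + 2*√4015) = 1/(20164 + 2*√4015)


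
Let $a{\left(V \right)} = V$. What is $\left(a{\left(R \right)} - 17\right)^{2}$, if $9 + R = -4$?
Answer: $900$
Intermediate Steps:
$R = -13$ ($R = -9 - 4 = -13$)
$\left(a{\left(R \right)} - 17\right)^{2} = \left(-13 - 17\right)^{2} = \left(-30\right)^{2} = 900$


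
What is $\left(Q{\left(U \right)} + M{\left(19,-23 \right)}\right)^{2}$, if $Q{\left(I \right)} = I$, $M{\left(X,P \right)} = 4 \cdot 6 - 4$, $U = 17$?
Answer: $1369$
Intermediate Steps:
$M{\left(X,P \right)} = 20$ ($M{\left(X,P \right)} = 24 - 4 = 20$)
$\left(Q{\left(U \right)} + M{\left(19,-23 \right)}\right)^{2} = \left(17 + 20\right)^{2} = 37^{2} = 1369$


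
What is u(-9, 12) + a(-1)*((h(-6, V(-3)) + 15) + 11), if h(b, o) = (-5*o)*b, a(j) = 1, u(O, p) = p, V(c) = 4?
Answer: 158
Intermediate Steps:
h(b, o) = -5*b*o
u(-9, 12) + a(-1)*((h(-6, V(-3)) + 15) + 11) = 12 + 1*((-5*(-6)*4 + 15) + 11) = 12 + 1*((120 + 15) + 11) = 12 + 1*(135 + 11) = 12 + 1*146 = 12 + 146 = 158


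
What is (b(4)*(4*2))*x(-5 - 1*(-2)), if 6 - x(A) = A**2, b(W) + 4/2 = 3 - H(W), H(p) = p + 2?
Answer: 120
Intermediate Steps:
H(p) = 2 + p
b(W) = -1 - W (b(W) = -2 + (3 - (2 + W)) = -2 + (3 + (-2 - W)) = -2 + (1 - W) = -1 - W)
x(A) = 6 - A**2
(b(4)*(4*2))*x(-5 - 1*(-2)) = ((-1 - 1*4)*(4*2))*(6 - (-5 - 1*(-2))**2) = ((-1 - 4)*8)*(6 - (-5 + 2)**2) = (-5*8)*(6 - 1*(-3)**2) = -40*(6 - 1*9) = -40*(6 - 9) = -40*(-3) = 120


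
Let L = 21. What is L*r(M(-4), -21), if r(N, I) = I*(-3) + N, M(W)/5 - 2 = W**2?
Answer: 3213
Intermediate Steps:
M(W) = 10 + 5*W**2
r(N, I) = N - 3*I (r(N, I) = -3*I + N = N - 3*I)
L*r(M(-4), -21) = 21*((10 + 5*(-4)**2) - 3*(-21)) = 21*((10 + 5*16) + 63) = 21*((10 + 80) + 63) = 21*(90 + 63) = 21*153 = 3213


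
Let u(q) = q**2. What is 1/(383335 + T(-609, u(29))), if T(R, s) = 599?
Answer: 1/383934 ≈ 2.6046e-6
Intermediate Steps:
1/(383335 + T(-609, u(29))) = 1/(383335 + 599) = 1/383934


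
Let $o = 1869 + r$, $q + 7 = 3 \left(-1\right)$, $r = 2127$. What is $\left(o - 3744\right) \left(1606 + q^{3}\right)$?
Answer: $152712$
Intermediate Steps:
$q = -10$ ($q = -7 + 3 \left(-1\right) = -7 - 3 = -10$)
$o = 3996$ ($o = 1869 + 2127 = 3996$)
$\left(o - 3744\right) \left(1606 + q^{3}\right) = \left(3996 - 3744\right) \left(1606 + \left(-10\right)^{3}\right) = 252 \left(1606 - 1000\right) = 252 \cdot 606 = 152712$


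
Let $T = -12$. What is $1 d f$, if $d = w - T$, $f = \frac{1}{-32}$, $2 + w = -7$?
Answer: $- \frac{3}{32} \approx -0.09375$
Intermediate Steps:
$w = -9$ ($w = -2 - 7 = -9$)
$f = - \frac{1}{32} \approx -0.03125$
$d = 3$ ($d = -9 - -12 = -9 + 12 = 3$)
$1 d f = 1 \cdot 3 \left(- \frac{1}{32}\right) = 3 \left(- \frac{1}{32}\right) = - \frac{3}{32}$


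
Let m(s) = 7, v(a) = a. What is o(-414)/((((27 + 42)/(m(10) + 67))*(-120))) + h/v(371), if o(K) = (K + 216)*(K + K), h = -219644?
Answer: -3816166/1855 ≈ -2057.2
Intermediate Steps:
o(K) = 2*K*(216 + K) (o(K) = (216 + K)*(2*K) = 2*K*(216 + K))
o(-414)/((((27 + 42)/(m(10) + 67))*(-120))) + h/v(371) = (2*(-414)*(216 - 414))/((((27 + 42)/(7 + 67))*(-120))) - 219644/371 = (2*(-414)*(-198))/(((69/74)*(-120))) - 219644*1/371 = 163944/(((69*(1/74))*(-120))) - 219644/371 = 163944/(((69/74)*(-120))) - 219644/371 = 163944/(-4140/37) - 219644/371 = 163944*(-37/4140) - 219644/371 = -7326/5 - 219644/371 = -3816166/1855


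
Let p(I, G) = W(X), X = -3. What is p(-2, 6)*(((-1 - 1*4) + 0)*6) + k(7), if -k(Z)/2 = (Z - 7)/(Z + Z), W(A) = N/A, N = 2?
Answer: 20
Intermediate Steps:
W(A) = 2/A
p(I, G) = -⅔ (p(I, G) = 2/(-3) = 2*(-⅓) = -⅔)
k(Z) = -(-7 + Z)/Z (k(Z) = -2*(Z - 7)/(Z + Z) = -2*(-7 + Z)/(2*Z) = -2*(-7 + Z)*1/(2*Z) = -(-7 + Z)/Z)
p(-2, 6)*(((-1 - 1*4) + 0)*6) + k(7) = -2*((-1 - 1*4) + 0)*6/3 + (7 - 1*7)/7 = -2*((-1 - 4) + 0)*6/3 + (7 - 7)/7 = -2*(-5 + 0)*6/3 + (⅐)*0 = -(-10)*6/3 + 0 = -⅔*(-30) + 0 = 20 + 0 = 20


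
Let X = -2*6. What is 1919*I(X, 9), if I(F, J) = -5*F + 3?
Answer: 120897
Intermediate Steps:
X = -12
I(F, J) = 3 - 5*F
1919*I(X, 9) = 1919*(3 - 5*(-12)) = 1919*(3 + 60) = 1919*63 = 120897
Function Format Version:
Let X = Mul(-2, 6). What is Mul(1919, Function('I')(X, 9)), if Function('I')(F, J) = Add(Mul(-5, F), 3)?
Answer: 120897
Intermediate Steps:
X = -12
Function('I')(F, J) = Add(3, Mul(-5, F))
Mul(1919, Function('I')(X, 9)) = Mul(1919, Add(3, Mul(-5, -12))) = Mul(1919, Add(3, 60)) = Mul(1919, 63) = 120897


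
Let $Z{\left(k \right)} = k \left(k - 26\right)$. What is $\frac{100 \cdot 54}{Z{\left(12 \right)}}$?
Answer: $- \frac{225}{7} \approx -32.143$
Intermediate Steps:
$Z{\left(k \right)} = k \left(-26 + k\right)$
$\frac{100 \cdot 54}{Z{\left(12 \right)}} = \frac{100 \cdot 54}{12 \left(-26 + 12\right)} = \frac{5400}{12 \left(-14\right)} = \frac{5400}{-168} = 5400 \left(- \frac{1}{168}\right) = - \frac{225}{7}$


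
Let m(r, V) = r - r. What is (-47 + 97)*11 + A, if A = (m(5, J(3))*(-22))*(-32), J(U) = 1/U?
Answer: 550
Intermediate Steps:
m(r, V) = 0
A = 0 (A = (0*(-22))*(-32) = 0*(-32) = 0)
(-47 + 97)*11 + A = (-47 + 97)*11 + 0 = 50*11 + 0 = 550 + 0 = 550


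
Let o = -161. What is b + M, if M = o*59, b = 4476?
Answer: -5023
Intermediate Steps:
M = -9499 (M = -161*59 = -9499)
b + M = 4476 - 9499 = -5023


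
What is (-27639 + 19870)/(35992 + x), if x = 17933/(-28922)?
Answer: -13217354/61231923 ≈ -0.21586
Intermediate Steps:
x = -17933/28922 (x = 17933*(-1/28922) = -17933/28922 ≈ -0.62005)
(-27639 + 19870)/(35992 + x) = (-27639 + 19870)/(35992 - 17933/28922) = -7769/1040942691/28922 = -7769*28922/1040942691 = -13217354/61231923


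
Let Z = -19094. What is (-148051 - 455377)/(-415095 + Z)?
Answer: 86204/62027 ≈ 1.3898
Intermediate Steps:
(-148051 - 455377)/(-415095 + Z) = (-148051 - 455377)/(-415095 - 19094) = -603428/(-434189) = -603428*(-1/434189) = 86204/62027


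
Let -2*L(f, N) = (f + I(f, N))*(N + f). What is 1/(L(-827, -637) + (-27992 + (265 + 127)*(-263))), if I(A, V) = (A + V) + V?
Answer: -1/2274384 ≈ -4.3968e-7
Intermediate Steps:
I(A, V) = A + 2*V
L(f, N) = -(N + f)*(2*N + 2*f)/2 (L(f, N) = -(f + (f + 2*N))*(N + f)/2 = -(2*N + 2*f)*(N + f)/2 = -(N + f)*(2*N + 2*f)/2)
1/(L(-827, -637) + (-27992 + (265 + 127)*(-263))) = 1/((-1*(-637)² - 1*(-827)² - 2*(-637)*(-827)) + (-27992 + (265 + 127)*(-263))) = 1/((-1*405769 - 1*683929 - 1053598) + (-27992 + 392*(-263))) = 1/((-405769 - 683929 - 1053598) + (-27992 - 103096)) = 1/(-2143296 - 131088) = 1/(-2274384) = -1/2274384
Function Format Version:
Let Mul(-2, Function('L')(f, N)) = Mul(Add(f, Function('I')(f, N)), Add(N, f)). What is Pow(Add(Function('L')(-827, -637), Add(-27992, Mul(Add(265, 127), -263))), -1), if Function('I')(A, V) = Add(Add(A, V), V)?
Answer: Rational(-1, 2274384) ≈ -4.3968e-7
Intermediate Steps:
Function('I')(A, V) = Add(A, Mul(2, V))
Function('L')(f, N) = Mul(Rational(-1, 2), Add(N, f), Add(Mul(2, N), Mul(2, f))) (Function('L')(f, N) = Mul(Rational(-1, 2), Mul(Add(f, Add(f, Mul(2, N))), Add(N, f))) = Mul(Rational(-1, 2), Mul(Add(Mul(2, N), Mul(2, f)), Add(N, f))) = Mul(Rational(-1, 2), Mul(Add(N, f), Add(Mul(2, N), Mul(2, f)))) = Mul(Rational(-1, 2), Add(N, f), Add(Mul(2, N), Mul(2, f))))
Pow(Add(Function('L')(-827, -637), Add(-27992, Mul(Add(265, 127), -263))), -1) = Pow(Add(Add(Mul(-1, Pow(-637, 2)), Mul(-1, Pow(-827, 2)), Mul(-2, -637, -827)), Add(-27992, Mul(Add(265, 127), -263))), -1) = Pow(Add(Add(Mul(-1, 405769), Mul(-1, 683929), -1053598), Add(-27992, Mul(392, -263))), -1) = Pow(Add(Add(-405769, -683929, -1053598), Add(-27992, -103096)), -1) = Pow(Add(-2143296, -131088), -1) = Pow(-2274384, -1) = Rational(-1, 2274384)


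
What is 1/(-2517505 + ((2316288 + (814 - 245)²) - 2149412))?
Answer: -1/2026868 ≈ -4.9337e-7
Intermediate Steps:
1/(-2517505 + ((2316288 + (814 - 245)²) - 2149412)) = 1/(-2517505 + ((2316288 + 569²) - 2149412)) = 1/(-2517505 + ((2316288 + 323761) - 2149412)) = 1/(-2517505 + (2640049 - 2149412)) = 1/(-2517505 + 490637) = 1/(-2026868) = -1/2026868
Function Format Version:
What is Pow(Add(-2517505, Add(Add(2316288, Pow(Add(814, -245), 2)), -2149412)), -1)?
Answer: Rational(-1, 2026868) ≈ -4.9337e-7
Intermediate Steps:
Pow(Add(-2517505, Add(Add(2316288, Pow(Add(814, -245), 2)), -2149412)), -1) = Pow(Add(-2517505, Add(Add(2316288, Pow(569, 2)), -2149412)), -1) = Pow(Add(-2517505, Add(Add(2316288, 323761), -2149412)), -1) = Pow(Add(-2517505, Add(2640049, -2149412)), -1) = Pow(Add(-2517505, 490637), -1) = Pow(-2026868, -1) = Rational(-1, 2026868)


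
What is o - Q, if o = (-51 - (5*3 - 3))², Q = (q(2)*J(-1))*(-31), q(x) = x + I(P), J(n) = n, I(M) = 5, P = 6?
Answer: 3752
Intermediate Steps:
q(x) = 5 + x (q(x) = x + 5 = 5 + x)
Q = 217 (Q = ((5 + 2)*(-1))*(-31) = (7*(-1))*(-31) = -7*(-31) = 217)
o = 3969 (o = (-51 - (15 - 3))² = (-51 - 1*12)² = (-51 - 12)² = (-63)² = 3969)
o - Q = 3969 - 1*217 = 3969 - 217 = 3752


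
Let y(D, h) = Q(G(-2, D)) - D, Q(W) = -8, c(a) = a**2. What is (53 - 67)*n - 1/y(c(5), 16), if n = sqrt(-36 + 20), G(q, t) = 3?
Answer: 1/33 - 56*I ≈ 0.030303 - 56.0*I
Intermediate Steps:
n = 4*I (n = sqrt(-16) = 4*I ≈ 4.0*I)
y(D, h) = -8 - D
(53 - 67)*n - 1/y(c(5), 16) = (53 - 67)*(4*I) - 1/(-8 - 1*5**2) = -56*I - 1/(-8 - 1*25) = -56*I - 1/(-8 - 25) = -56*I - 1/(-33) = -56*I - 1*(-1/33) = -56*I + 1/33 = 1/33 - 56*I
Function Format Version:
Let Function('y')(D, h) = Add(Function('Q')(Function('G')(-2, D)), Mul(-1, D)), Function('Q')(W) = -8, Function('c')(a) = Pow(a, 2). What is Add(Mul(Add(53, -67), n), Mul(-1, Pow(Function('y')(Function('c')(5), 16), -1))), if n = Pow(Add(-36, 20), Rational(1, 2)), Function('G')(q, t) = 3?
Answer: Add(Rational(1, 33), Mul(-56, I)) ≈ Add(0.030303, Mul(-56.000, I))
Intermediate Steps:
n = Mul(4, I) (n = Pow(-16, Rational(1, 2)) = Mul(4, I) ≈ Mul(4.0000, I))
Function('y')(D, h) = Add(-8, Mul(-1, D))
Add(Mul(Add(53, -67), n), Mul(-1, Pow(Function('y')(Function('c')(5), 16), -1))) = Add(Mul(Add(53, -67), Mul(4, I)), Mul(-1, Pow(Add(-8, Mul(-1, Pow(5, 2))), -1))) = Add(Mul(-14, Mul(4, I)), Mul(-1, Pow(Add(-8, Mul(-1, 25)), -1))) = Add(Mul(-56, I), Mul(-1, Pow(Add(-8, -25), -1))) = Add(Mul(-56, I), Mul(-1, Pow(-33, -1))) = Add(Mul(-56, I), Mul(-1, Rational(-1, 33))) = Add(Mul(-56, I), Rational(1, 33)) = Add(Rational(1, 33), Mul(-56, I))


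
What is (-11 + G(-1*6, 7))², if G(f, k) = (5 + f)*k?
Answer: 324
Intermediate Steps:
G(f, k) = k*(5 + f)
(-11 + G(-1*6, 7))² = (-11 + 7*(5 - 1*6))² = (-11 + 7*(5 - 6))² = (-11 + 7*(-1))² = (-11 - 7)² = (-18)² = 324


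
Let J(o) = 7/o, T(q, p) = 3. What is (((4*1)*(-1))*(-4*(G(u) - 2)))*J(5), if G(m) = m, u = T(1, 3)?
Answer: 112/5 ≈ 22.400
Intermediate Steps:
u = 3
(((4*1)*(-1))*(-4*(G(u) - 2)))*J(5) = (((4*1)*(-1))*(-4*(3 - 2)))*(7/5) = ((4*(-1))*(-4*1))*(7*(⅕)) = -4*(-4)*(7/5) = 16*(7/5) = 112/5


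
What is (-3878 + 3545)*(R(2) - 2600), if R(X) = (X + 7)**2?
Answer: 838827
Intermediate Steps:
R(X) = (7 + X)**2
(-3878 + 3545)*(R(2) - 2600) = (-3878 + 3545)*((7 + 2)**2 - 2600) = -333*(9**2 - 2600) = -333*(81 - 2600) = -333*(-2519) = 838827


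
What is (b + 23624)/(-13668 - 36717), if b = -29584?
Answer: 1192/10077 ≈ 0.11829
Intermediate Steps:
(b + 23624)/(-13668 - 36717) = (-29584 + 23624)/(-13668 - 36717) = -5960/(-50385) = -5960*(-1/50385) = 1192/10077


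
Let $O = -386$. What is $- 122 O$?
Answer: $47092$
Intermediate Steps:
$- 122 O = \left(-122\right) \left(-386\right) = 47092$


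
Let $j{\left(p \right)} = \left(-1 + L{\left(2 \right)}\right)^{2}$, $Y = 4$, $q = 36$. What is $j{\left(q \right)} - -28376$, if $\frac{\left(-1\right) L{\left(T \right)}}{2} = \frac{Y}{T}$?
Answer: $28401$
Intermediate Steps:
$L{\left(T \right)} = - \frac{8}{T}$ ($L{\left(T \right)} = - 2 \frac{4}{T} = - \frac{8}{T}$)
$j{\left(p \right)} = 25$ ($j{\left(p \right)} = \left(-1 - \frac{8}{2}\right)^{2} = \left(-1 - 4\right)^{2} = \left(-5\right)^{2} = 25$)
$j{\left(q \right)} - -28376 = 25 - -28376 = 25 + 28376 = 28401$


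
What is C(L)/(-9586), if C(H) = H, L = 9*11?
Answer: -99/9586 ≈ -0.010328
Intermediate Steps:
L = 99
C(L)/(-9586) = 99/(-9586) = 99*(-1/9586) = -99/9586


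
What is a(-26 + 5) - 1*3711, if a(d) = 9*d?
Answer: -3900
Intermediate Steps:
a(-26 + 5) - 1*3711 = 9*(-26 + 5) - 1*3711 = 9*(-21) - 3711 = -189 - 3711 = -3900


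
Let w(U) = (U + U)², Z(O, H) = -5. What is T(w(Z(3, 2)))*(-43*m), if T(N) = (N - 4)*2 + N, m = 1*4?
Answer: -50224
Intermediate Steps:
m = 4
w(U) = 4*U² (w(U) = (2*U)² = 4*U²)
T(N) = -8 + 3*N (T(N) = (-4 + N)*2 + N = (-8 + 2*N) + N = -8 + 3*N)
T(w(Z(3, 2)))*(-43*m) = (-8 + 3*(4*(-5)²))*(-43*4) = (-8 + 3*(4*25))*(-172) = (-8 + 3*100)*(-172) = (-8 + 300)*(-172) = 292*(-172) = -50224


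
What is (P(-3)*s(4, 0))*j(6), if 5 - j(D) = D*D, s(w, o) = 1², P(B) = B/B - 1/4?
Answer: -93/4 ≈ -23.250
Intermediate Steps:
P(B) = ¾ (P(B) = 1 - 1*¼ = 1 - ¼ = ¾)
s(w, o) = 1
j(D) = 5 - D² (j(D) = 5 - D*D = 5 - D²)
(P(-3)*s(4, 0))*j(6) = ((¾)*1)*(5 - 1*6²) = 3*(5 - 1*36)/4 = 3*(5 - 36)/4 = (¾)*(-31) = -93/4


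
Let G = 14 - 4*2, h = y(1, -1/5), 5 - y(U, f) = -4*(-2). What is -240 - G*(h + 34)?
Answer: -426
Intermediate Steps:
y(U, f) = -3 (y(U, f) = 5 - (-4)*(-2) = 5 - 1*8 = 5 - 8 = -3)
h = -3
G = 6 (G = 14 - 8 = 6)
-240 - G*(h + 34) = -240 - 6*(-3 + 34) = -240 - 6*31 = -240 - 1*186 = -240 - 186 = -426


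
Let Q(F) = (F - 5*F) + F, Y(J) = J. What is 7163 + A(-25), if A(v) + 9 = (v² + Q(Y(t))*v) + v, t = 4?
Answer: 8054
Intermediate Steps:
Q(F) = -3*F (Q(F) = -4*F + F = -3*F)
A(v) = -9 + v² - 11*v (A(v) = -9 + ((v² + (-3*4)*v) + v) = -9 + ((v² - 12*v) + v) = -9 + (v² - 11*v) = -9 + v² - 11*v)
7163 + A(-25) = 7163 + (-9 + (-25)² - 11*(-25)) = 7163 + (-9 + 625 + 275) = 7163 + 891 = 8054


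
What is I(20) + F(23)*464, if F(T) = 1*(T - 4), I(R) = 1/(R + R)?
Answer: 352641/40 ≈ 8816.0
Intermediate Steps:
I(R) = 1/(2*R)
F(T) = -4 + T (F(T) = 1*(-4 + T) = -4 + T)
I(20) + F(23)*464 = (1/2)/20 + (-4 + 23)*464 = (1/2)*(1/20) + 19*464 = 1/40 + 8816 = 352641/40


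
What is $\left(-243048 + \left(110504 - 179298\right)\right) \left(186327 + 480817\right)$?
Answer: $-208043519248$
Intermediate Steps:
$\left(-243048 + \left(110504 - 179298\right)\right) \left(186327 + 480817\right) = \left(-243048 - 68794\right) 667144 = \left(-311842\right) 667144 = -208043519248$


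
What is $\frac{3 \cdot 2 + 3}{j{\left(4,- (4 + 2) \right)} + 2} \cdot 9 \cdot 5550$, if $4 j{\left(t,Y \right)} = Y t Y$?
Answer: $\frac{224775}{19} \approx 11830.0$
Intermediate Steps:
$j{\left(t,Y \right)} = \frac{t Y^{2}}{4}$ ($j{\left(t,Y \right)} = \frac{Y t Y}{4} = \frac{Y Y t}{4} = \frac{t Y^{2}}{4}$)
$\frac{3 \cdot 2 + 3}{j{\left(4,- (4 + 2) \right)} + 2} \cdot 9 \cdot 5550 = \frac{3 \cdot 2 + 3}{\frac{1}{4} \cdot 4 \left(- (4 + 2)\right)^{2} + 2} \cdot 9 \cdot 5550 = \frac{6 + 3}{\frac{1}{4} \cdot 4 \left(\left(-1\right) 6\right)^{2} + 2} \cdot 9 \cdot 5550 = \frac{9}{\frac{1}{4} \cdot 4 \left(-6\right)^{2} + 2} \cdot 9 \cdot 5550 = \frac{9}{\frac{1}{4} \cdot 4 \cdot 36 + 2} \cdot 9 \cdot 5550 = \frac{9}{36 + 2} \cdot 9 \cdot 5550 = \frac{9}{38} \cdot 9 \cdot 5550 = \frac{81}{38} \cdot 5550 = \frac{224775}{19}$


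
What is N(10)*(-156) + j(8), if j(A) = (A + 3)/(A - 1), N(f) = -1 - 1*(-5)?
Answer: -4357/7 ≈ -622.43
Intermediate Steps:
N(f) = 4 (N(f) = -1 + 5 = 4)
j(A) = (3 + A)/(-1 + A)
N(10)*(-156) + j(8) = 4*(-156) + (3 + 8)/(-1 + 8) = -624 + 11/7 = -4357/7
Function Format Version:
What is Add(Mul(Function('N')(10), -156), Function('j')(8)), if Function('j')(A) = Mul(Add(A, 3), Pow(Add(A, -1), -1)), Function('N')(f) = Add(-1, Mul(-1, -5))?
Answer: Rational(-4357, 7) ≈ -622.43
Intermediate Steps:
Function('N')(f) = 4 (Function('N')(f) = Add(-1, 5) = 4)
Function('j')(A) = Mul(Pow(Add(-1, A), -1), Add(3, A)) (Function('j')(A) = Mul(Add(3, A), Pow(Add(-1, A), -1)) = Mul(Pow(Add(-1, A), -1), Add(3, A)))
Add(Mul(Function('N')(10), -156), Function('j')(8)) = Add(Mul(4, -156), Mul(Pow(Add(-1, 8), -1), Add(3, 8))) = Add(-624, Mul(Pow(7, -1), 11)) = Add(-624, Mul(Rational(1, 7), 11)) = Add(-624, Rational(11, 7)) = Rational(-4357, 7)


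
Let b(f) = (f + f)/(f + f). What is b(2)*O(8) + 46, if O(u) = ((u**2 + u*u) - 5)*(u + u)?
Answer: 2014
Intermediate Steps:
O(u) = 2*u*(-5 + 2*u**2) (O(u) = ((u**2 + u**2) - 5)*(2*u) = (2*u**2 - 5)*(2*u) = (-5 + 2*u**2)*(2*u) = 2*u*(-5 + 2*u**2))
b(f) = 1 (b(f) = (2*f)/((2*f)) = (2*f)*(1/(2*f)) = 1)
b(2)*O(8) + 46 = 1*(-10*8 + 4*8**3) + 46 = 1*(-80 + 4*512) + 46 = 1*(-80 + 2048) + 46 = 1*1968 + 46 = 1968 + 46 = 2014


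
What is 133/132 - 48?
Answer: -6203/132 ≈ -46.992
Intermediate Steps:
133/132 - 48 = -6203/132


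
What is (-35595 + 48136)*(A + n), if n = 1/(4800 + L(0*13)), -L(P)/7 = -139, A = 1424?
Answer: 103096463373/5773 ≈ 1.7858e+7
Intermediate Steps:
L(P) = 973 (L(P) = -7*(-139) = 973)
n = 1/5773 (n = 1/(4800 + 973) = 1/5773 ≈ 0.00017322)
(-35595 + 48136)*(A + n) = (-35595 + 48136)*(1424 + 1/5773) = 12541*(8220753/5773) = 103096463373/5773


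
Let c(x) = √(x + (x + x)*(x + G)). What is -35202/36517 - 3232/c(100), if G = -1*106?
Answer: -35202/36517 + 1616*I*√11/55 ≈ -0.96399 + 97.448*I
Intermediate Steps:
G = -106
c(x) = √(x + 2*x*(-106 + x)) (c(x) = √(x + (x + x)*(x - 106)) = √(x + (2*x)*(-106 + x)) = √(x + 2*x*(-106 + x)))
-35202/36517 - 3232/c(100) = -35202/36517 - 3232*1/(10*√(-211 + 2*100)) = -35202*1/36517 - 3232*1/(10*√(-211 + 200)) = -35202/36517 - 3232*(-I*√11/110) = -35202/36517 - (-1616)*I*√11/55 = -35202/36517 + 1616*I*√11/55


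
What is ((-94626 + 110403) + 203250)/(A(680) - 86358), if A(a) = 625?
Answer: -219027/85733 ≈ -2.5548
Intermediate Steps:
((-94626 + 110403) + 203250)/(A(680) - 86358) = ((-94626 + 110403) + 203250)/(625 - 86358) = (15777 + 203250)/(-85733) = 219027*(-1/85733) = -219027/85733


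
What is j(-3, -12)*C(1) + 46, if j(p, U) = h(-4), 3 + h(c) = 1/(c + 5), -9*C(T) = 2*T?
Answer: 418/9 ≈ 46.444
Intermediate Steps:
C(T) = -2*T/9
h(c) = -3 + 1/(5 + c) (h(c) = -3 + 1/(c + 5) = -3 + 1/(5 + c))
j(p, U) = -2 (j(p, U) = (-14 - 3*(-4))/(5 - 4) = (-14 + 12)/1 = 1*(-2) = -2)
j(-3, -12)*C(1) + 46 = -(-4)/9 + 46 = -2*(-2/9) + 46 = 4/9 + 46 = 418/9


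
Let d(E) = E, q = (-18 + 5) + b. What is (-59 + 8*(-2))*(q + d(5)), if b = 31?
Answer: -1725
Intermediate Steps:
q = 18 (q = (-18 + 5) + 31 = -13 + 31 = 18)
(-59 + 8*(-2))*(q + d(5)) = (-59 + 8*(-2))*(18 + 5) = (-59 - 16)*23 = -75*23 = -1725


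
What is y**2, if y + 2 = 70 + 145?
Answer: 45369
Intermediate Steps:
y = 213 (y = -2 + (70 + 145) = -2 + 215 = 213)
y**2 = 213**2 = 45369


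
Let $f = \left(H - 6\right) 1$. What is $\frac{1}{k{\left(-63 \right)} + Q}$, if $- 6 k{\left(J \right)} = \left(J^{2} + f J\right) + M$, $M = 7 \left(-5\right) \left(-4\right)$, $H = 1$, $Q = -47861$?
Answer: $- \frac{3}{145795} \approx -2.0577 \cdot 10^{-5}$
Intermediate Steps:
$M = 140$ ($M = \left(-35\right) \left(-4\right) = 140$)
$f = -5$ ($f = \left(1 - 6\right) 1 = \left(-5\right) 1 = -5$)
$k{\left(J \right)} = - \frac{70}{3} - \frac{J^{2}}{6} + \frac{5 J}{6}$ ($k{\left(J \right)} = - \frac{\left(J^{2} - 5 J\right) + 140}{6} = - \frac{140 + J^{2} - 5 J}{6} = - \frac{70}{3} - \frac{J^{2}}{6} + \frac{5 J}{6}$)
$\frac{1}{k{\left(-63 \right)} + Q} = \frac{1}{\left(- \frac{70}{3} - \frac{\left(-63\right)^{2}}{6} + \frac{5}{6} \left(-63\right)\right) - 47861} = \frac{1}{\left(- \frac{70}{3} - \frac{1323}{2} - \frac{105}{2}\right) - 47861} = \frac{1}{- \frac{2212}{3} - 47861} = \frac{1}{- \frac{145795}{3}} = - \frac{3}{145795}$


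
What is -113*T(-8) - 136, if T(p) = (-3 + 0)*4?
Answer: 1220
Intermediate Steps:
T(p) = -12 (T(p) = -3*4 = -12)
-113*T(-8) - 136 = -113*(-12) - 136 = 1356 - 136 = 1220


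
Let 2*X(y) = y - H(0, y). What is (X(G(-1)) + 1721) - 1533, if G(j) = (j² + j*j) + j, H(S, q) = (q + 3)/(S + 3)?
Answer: 1127/6 ≈ 187.83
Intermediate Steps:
H(S, q) = (3 + q)/(3 + S)
G(j) = j + 2*j² (G(j) = (j² + j²) + j = 2*j² + j = j + 2*j²)
X(y) = -½ + y/3 (X(y) = (y - (3 + y)/(3 + 0))/2 = (y - (3 + y)/3)/2 = (y - (1 + y/3))/2 = (y + (-1 - y/3))/2 = (-1 + 2*y/3)/2 = -½ + y/3)
(X(G(-1)) + 1721) - 1533 = ((-½ + (-(1 + 2*(-1)))/3) + 1721) - 1533 = ((-½ + (-(1 - 2))/3) + 1721) - 1533 = ((-½ + (-1*(-1))/3) + 1721) - 1533 = ((-½ + (⅓)*1) + 1721) - 1533 = ((-½ + ⅓) + 1721) - 1533 = (-⅙ + 1721) - 1533 = 10325/6 - 1533 = 1127/6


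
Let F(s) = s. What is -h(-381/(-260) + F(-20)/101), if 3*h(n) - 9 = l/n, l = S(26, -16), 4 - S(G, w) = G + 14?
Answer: 215277/33281 ≈ 6.4685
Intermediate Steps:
S(G, w) = -10 - G (S(G, w) = 4 - (G + 14) = 4 - (14 + G) = 4 + (-14 - G) = -10 - G)
l = -36 (l = -10 - 1*26 = -10 - 26 = -36)
h(n) = 3 - 12/n (h(n) = 3 + (-36/n)/3 = 3 - 12/n)
-h(-381/(-260) + F(-20)/101) = -(3 - 12/(-381/(-260) - 20/101)) = -(3 - 12/(-381*(-1/260) - 20*1/101)) = -(3 - 12/(381/260 - 20/101)) = -(3 - 12/33281/26260) = -(3 - 12*26260/33281) = -(3 - 315120/33281) = -1*(-215277/33281) = 215277/33281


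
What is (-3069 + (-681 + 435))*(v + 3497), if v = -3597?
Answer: 331500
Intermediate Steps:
(-3069 + (-681 + 435))*(v + 3497) = (-3069 + (-681 + 435))*(-3597 + 3497) = (-3069 - 246)*(-100) = -3315*(-100) = 331500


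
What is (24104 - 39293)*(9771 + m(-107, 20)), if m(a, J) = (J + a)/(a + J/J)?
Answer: -15732963657/106 ≈ -1.4842e+8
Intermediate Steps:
m(a, J) = (J + a)/(1 + a) (m(a, J) = (J + a)/(a + 1) = (J + a)/(1 + a))
(24104 - 39293)*(9771 + m(-107, 20)) = (24104 - 39293)*(9771 + (20 - 107)/(1 - 107)) = -15189*(9771 - 87/(-106)) = -15189*(9771 - 1/106*(-87)) = -15189*(9771 + 87/106) = -15189*1035813/106 = -15732963657/106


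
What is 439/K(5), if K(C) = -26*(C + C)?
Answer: -439/260 ≈ -1.6885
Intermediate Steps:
K(C) = -52*C
439/K(5) = 439/((-52*5)) = 439/(-260) = 439*(-1/260) = -439/260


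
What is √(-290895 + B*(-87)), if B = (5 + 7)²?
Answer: I*√303423 ≈ 550.84*I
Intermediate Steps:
B = 144 (B = 12² = 144)
√(-290895 + B*(-87)) = √(-290895 + 144*(-87)) = √(-290895 - 12528) = √(-303423) = I*√303423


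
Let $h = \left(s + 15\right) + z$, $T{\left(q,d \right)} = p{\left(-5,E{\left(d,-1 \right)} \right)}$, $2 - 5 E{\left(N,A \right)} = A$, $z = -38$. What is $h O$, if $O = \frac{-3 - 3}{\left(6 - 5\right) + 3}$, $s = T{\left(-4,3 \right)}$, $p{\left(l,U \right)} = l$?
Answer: $42$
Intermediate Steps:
$E{\left(N,A \right)} = \frac{2}{5} - \frac{A}{5}$
$T{\left(q,d \right)} = -5$
$s = -5$
$h = -28$ ($h = \left(-5 + 15\right) - 38 = 10 - 38 = -28$)
$O = - \frac{3}{2}$ ($O = - \frac{6}{\left(6 - 5\right) + 3} = - \frac{6}{1 + 3} = - \frac{6}{4} = \left(-6\right) \frac{1}{4} = - \frac{3}{2} \approx -1.5$)
$h O = \left(-28\right) \left(- \frac{3}{2}\right) = 42$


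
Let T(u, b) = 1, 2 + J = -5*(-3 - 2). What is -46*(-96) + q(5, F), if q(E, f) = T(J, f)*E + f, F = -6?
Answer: 4415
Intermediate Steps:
J = 23 (J = -2 - 5*(-3 - 2) = -2 - 5*(-5) = -2 + 25 = 23)
q(E, f) = E + f (q(E, f) = 1*E + f = E + f)
-46*(-96) + q(5, F) = -46*(-96) + (5 - 6) = 4416 - 1 = 4415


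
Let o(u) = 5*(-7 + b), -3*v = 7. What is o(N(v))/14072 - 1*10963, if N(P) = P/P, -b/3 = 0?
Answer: -154271371/14072 ≈ -10963.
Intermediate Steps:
v = -7/3 (v = -⅓*7 = -7/3 ≈ -2.3333)
b = 0 (b = -3*0 = 0)
N(P) = 1
o(u) = -35 (o(u) = 5*(-7 + 0) = 5*(-7) = -35)
o(N(v))/14072 - 1*10963 = -35/14072 - 1*10963 = -35*1/14072 - 10963 = -35/14072 - 10963 = -154271371/14072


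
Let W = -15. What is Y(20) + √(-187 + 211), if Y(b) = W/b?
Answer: -¾ + 2*√6 ≈ 4.1490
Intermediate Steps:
Y(b) = -15/b
Y(20) + √(-187 + 211) = -15/20 + √(-187 + 211) = -15*1/20 + √24 = -¾ + 2*√6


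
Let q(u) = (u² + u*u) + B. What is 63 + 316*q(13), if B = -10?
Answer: 103711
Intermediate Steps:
q(u) = -10 + 2*u² (q(u) = (u² + u*u) - 10 = (u² + u²) - 10 = 2*u² - 10 = -10 + 2*u²)
63 + 316*q(13) = 63 + 316*(-10 + 2*13²) = 63 + 316*(-10 + 2*169) = 63 + 316*(-10 + 338) = 63 + 316*328 = 63 + 103648 = 103711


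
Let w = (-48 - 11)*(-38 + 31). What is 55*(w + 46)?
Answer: 25245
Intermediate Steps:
w = 413 (w = -59*(-7) = 413)
55*(w + 46) = 55*(413 + 46) = 55*459 = 25245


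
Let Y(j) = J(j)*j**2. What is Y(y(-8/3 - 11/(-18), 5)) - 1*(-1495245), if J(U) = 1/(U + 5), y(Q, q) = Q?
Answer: 1426465099/954 ≈ 1.4952e+6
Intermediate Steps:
J(U) = 1/(5 + U)
Y(j) = j**2/(5 + j)
Y(y(-8/3 - 11/(-18), 5)) - 1*(-1495245) = (-8/3 - 11/(-18))**2/(5 + (-8/3 - 11/(-18))) - 1*(-1495245) = (-8*1/3 - 11*(-1/18))**2/(5 + (-8*1/3 - 11*(-1/18))) + 1495245 = (-8/3 + 11/18)**2/(5 + (-8/3 + 11/18)) + 1495245 = (-37/18)**2/(5 - 37/18) + 1495245 = 1369/(324*(53/18)) + 1495245 = (1369/324)*(18/53) + 1495245 = 1369/954 + 1495245 = 1426465099/954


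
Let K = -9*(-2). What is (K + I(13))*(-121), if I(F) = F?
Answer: -3751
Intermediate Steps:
K = 18
(K + I(13))*(-121) = (18 + 13)*(-121) = 31*(-121) = -3751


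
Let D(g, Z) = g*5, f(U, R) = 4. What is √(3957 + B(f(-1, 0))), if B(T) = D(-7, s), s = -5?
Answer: √3922 ≈ 62.626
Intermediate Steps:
D(g, Z) = 5*g
B(T) = -35 (B(T) = 5*(-7) = -35)
√(3957 + B(f(-1, 0))) = √(3957 - 35) = √3922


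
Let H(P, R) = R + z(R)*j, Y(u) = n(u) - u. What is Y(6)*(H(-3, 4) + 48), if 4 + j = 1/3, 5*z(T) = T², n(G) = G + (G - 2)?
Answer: 2416/15 ≈ 161.07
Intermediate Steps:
n(G) = -2 + 2*G (n(G) = G + (-2 + G) = -2 + 2*G)
z(T) = T²/5
Y(u) = -2 + u (Y(u) = (-2 + 2*u) - u = -2 + u)
j = -11/3 (j = -4 + 1/3 = -4 + ⅓ = -11/3 ≈ -3.6667)
H(P, R) = R - 11*R²/15 (H(P, R) = R + (R²/5)*(-11/3) = R - 11*R²/15)
Y(6)*(H(-3, 4) + 48) = (-2 + 6)*((1/15)*4*(15 - 11*4) + 48) = 4*((1/15)*4*(15 - 44) + 48) = 4*((1/15)*4*(-29) + 48) = 4*(-116/15 + 48) = 4*(604/15) = 2416/15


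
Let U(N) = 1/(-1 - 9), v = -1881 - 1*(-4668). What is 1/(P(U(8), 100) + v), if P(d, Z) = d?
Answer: 10/27869 ≈ 0.00035882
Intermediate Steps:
v = 2787 (v = -1881 + 4668 = 2787)
U(N) = -⅒ (U(N) = 1/(-10) = -⅒)
1/(P(U(8), 100) + v) = 1/(-⅒ + 2787) = 1/(27869/10) = 10/27869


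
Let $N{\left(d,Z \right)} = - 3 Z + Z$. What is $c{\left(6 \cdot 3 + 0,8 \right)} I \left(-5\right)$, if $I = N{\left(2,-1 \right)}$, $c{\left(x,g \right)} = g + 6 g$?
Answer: $-560$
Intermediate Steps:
$N{\left(d,Z \right)} = - 2 Z$
$c{\left(x,g \right)} = 7 g$
$I = 2$ ($I = \left(-2\right) \left(-1\right) = 2$)
$c{\left(6 \cdot 3 + 0,8 \right)} I \left(-5\right) = 7 \cdot 8 \cdot 2 \left(-5\right) = 56 \left(-10\right) = -560$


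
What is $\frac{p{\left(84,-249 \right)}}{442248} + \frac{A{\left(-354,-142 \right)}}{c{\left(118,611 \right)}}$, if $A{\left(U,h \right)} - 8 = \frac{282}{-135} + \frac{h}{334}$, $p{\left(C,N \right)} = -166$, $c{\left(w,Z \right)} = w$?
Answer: $\frac{1507112873}{32681021580} \approx 0.046116$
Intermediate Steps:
$A{\left(U,h \right)} = \frac{266}{45} + \frac{h}{334}$ ($A{\left(U,h \right)} = 8 + \left(\frac{282}{-135} + \frac{h}{334}\right) = 8 + \left(282 \left(- \frac{1}{135}\right) + h \frac{1}{334}\right) = 8 + \left(- \frac{94}{45} + \frac{h}{334}\right) = \frac{266}{45} + \frac{h}{334}$)
$\frac{p{\left(84,-249 \right)}}{442248} + \frac{A{\left(-354,-142 \right)}}{c{\left(118,611 \right)}} = - \frac{166}{442248} + \frac{\frac{266}{45} + \frac{1}{334} \left(-142\right)}{118} = \left(-166\right) \frac{1}{442248} + \left(\frac{266}{45} - \frac{71}{167}\right) \frac{1}{118} = - \frac{83}{221124} + \frac{41227}{7515} \cdot \frac{1}{118} = - \frac{83}{221124} + \frac{41227}{886770} = \frac{1507112873}{32681021580}$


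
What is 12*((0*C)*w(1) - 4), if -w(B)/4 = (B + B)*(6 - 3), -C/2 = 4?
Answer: -48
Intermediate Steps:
C = -8 (C = -2*4 = -8)
w(B) = -24*B (w(B) = -4*(B + B)*(6 - 3) = -4*2*B*3 = -24*B)
12*((0*C)*w(1) - 4) = 12*((0*(-8))*(-24*1) - 4) = 12*(0*(-24) - 4) = 12*(0 - 4) = 12*(-4) = -48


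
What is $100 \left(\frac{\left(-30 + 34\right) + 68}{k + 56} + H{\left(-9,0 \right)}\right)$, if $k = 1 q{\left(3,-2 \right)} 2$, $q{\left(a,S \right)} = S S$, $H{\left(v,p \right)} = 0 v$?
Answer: $\frac{225}{2} \approx 112.5$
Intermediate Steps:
$H{\left(v,p \right)} = 0$
$q{\left(a,S \right)} = S^{2}$
$k = 8$ ($k = 1 \left(-2\right)^{2} \cdot 2 = 1 \cdot 4 \cdot 2 = 4 \cdot 2 = 8$)
$100 \left(\frac{\left(-30 + 34\right) + 68}{k + 56} + H{\left(-9,0 \right)}\right) = 100 \left(\frac{\left(-30 + 34\right) + 68}{8 + 56} + 0\right) = 100 \left(\frac{4 + 68}{64} + 0\right) = 100 \left(72 \cdot \frac{1}{64} + 0\right) = 100 \left(\frac{9}{8} + 0\right) = 100 \cdot \frac{9}{8} = \frac{225}{2}$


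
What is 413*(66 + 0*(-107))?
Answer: 27258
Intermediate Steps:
413*(66 + 0*(-107)) = 413*(66 + 0) = 413*66 = 27258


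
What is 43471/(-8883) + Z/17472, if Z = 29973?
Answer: -23489293/7390656 ≈ -3.1782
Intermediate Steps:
43471/(-8883) + Z/17472 = 43471/(-8883) + 29973/17472 = 43471*(-1/8883) + 29973*(1/17472) = -43471/8883 + 9991/5824 = -23489293/7390656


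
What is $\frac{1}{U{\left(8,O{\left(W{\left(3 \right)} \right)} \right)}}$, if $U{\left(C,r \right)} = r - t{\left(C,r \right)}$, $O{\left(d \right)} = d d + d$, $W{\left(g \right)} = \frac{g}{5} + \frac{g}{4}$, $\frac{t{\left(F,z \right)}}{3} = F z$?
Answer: $- \frac{400}{29187} \approx -0.013705$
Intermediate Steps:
$t{\left(F,z \right)} = 3 F z$
$W{\left(g \right)} = \frac{9 g}{20}$ ($W{\left(g \right)} = g \frac{1}{5} + g \frac{1}{4} = \frac{g}{5} + \frac{g}{4} = \frac{9 g}{20}$)
$O{\left(d \right)} = d + d^{2}$ ($O{\left(d \right)} = d^{2} + d = d + d^{2}$)
$U{\left(C,r \right)} = r - 3 C r$
$\frac{1}{U{\left(8,O{\left(W{\left(3 \right)} \right)} \right)}} = \frac{1}{\frac{9}{20} \cdot 3 \left(1 + \frac{9}{20} \cdot 3\right) \left(1 - 24\right)} = \frac{1}{\frac{27 \left(1 + \frac{27}{20}\right)}{20} \left(1 - 24\right)} = \frac{1}{\frac{27}{20} \cdot \frac{47}{20} \left(-23\right)} = \frac{1}{\frac{1269}{400} \left(-23\right)} = \frac{1}{- \frac{29187}{400}} = - \frac{400}{29187}$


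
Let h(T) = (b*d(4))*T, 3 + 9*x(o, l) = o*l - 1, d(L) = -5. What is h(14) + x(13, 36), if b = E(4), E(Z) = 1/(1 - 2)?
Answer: 1094/9 ≈ 121.56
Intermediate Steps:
E(Z) = -1 (E(Z) = 1/(-1) = -1)
b = -1
x(o, l) = -4/9 + l*o/9 (x(o, l) = -⅓ + (o*l - 1)/9 = -⅓ + (l*o - 1)/9 = -⅓ + (-1 + l*o)/9 = -⅓ + (-⅑ + l*o/9) = -4/9 + l*o/9)
h(T) = 5*T (h(T) = (-1*(-5))*T = 5*T)
h(14) + x(13, 36) = 5*14 + (-4/9 + (⅑)*36*13) = 70 + (-4/9 + 52) = 70 + 464/9 = 1094/9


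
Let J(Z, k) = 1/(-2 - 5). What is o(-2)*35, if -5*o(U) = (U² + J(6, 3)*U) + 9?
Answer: -93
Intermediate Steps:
J(Z, k) = -⅐ (J(Z, k) = 1/(-7) = -⅐)
o(U) = -9/5 - U²/5 + U/35 (o(U) = -((U² - U/7) + 9)/5 = -(9 + U² - U/7)/5 = -9/5 - U²/5 + U/35)
o(-2)*35 = (-9/5 - ⅕*(-2)² + (1/35)*(-2))*35 = (-9/5 - ⅕*4 - 2/35)*35 = (-9/5 - ⅘ - 2/35)*35 = -93/35*35 = -93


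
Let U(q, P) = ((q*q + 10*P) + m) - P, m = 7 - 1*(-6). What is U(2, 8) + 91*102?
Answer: 9371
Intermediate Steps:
m = 13 (m = 7 + 6 = 13)
U(q, P) = 13 + q² + 9*P (U(q, P) = ((q*q + 10*P) + 13) - P = ((q² + 10*P) + 13) - P = (13 + q² + 10*P) - P = 13 + q² + 9*P)
U(2, 8) + 91*102 = (13 + 2² + 9*8) + 91*102 = (13 + 4 + 72) + 9282 = 89 + 9282 = 9371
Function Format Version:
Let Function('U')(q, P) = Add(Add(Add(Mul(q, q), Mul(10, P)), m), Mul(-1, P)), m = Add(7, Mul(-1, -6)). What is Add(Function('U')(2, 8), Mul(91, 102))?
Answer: 9371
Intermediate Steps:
m = 13 (m = Add(7, 6) = 13)
Function('U')(q, P) = Add(13, Pow(q, 2), Mul(9, P)) (Function('U')(q, P) = Add(Add(Add(Mul(q, q), Mul(10, P)), 13), Mul(-1, P)) = Add(Add(Add(Pow(q, 2), Mul(10, P)), 13), Mul(-1, P)) = Add(Add(13, Pow(q, 2), Mul(10, P)), Mul(-1, P)) = Add(13, Pow(q, 2), Mul(9, P)))
Add(Function('U')(2, 8), Mul(91, 102)) = Add(Add(13, Pow(2, 2), Mul(9, 8)), Mul(91, 102)) = Add(Add(13, 4, 72), 9282) = Add(89, 9282) = 9371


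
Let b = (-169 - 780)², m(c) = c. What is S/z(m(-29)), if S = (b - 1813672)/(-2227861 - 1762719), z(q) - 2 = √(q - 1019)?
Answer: 913071/2099045080 - 913071*I*√262/2099045080 ≈ 0.00043499 - 0.007041*I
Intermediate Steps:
z(q) = 2 + √(-1019 + q) (z(q) = 2 + √(q - 1019) = 2 + √(-1019 + q))
b = 900601 (b = (-949)² = 900601)
S = 913071/3990580 (S = (900601 - 1813672)/(-2227861 - 1762719) = -913071/(-3990580) = -913071*(-1/3990580) = 913071/3990580 ≈ 0.22881)
S/z(m(-29)) = 913071/(3990580*(2 + √(-1019 - 29))) = 913071/(3990580*(2 + √(-1048))) = 913071/(3990580*(2 + 2*I*√262))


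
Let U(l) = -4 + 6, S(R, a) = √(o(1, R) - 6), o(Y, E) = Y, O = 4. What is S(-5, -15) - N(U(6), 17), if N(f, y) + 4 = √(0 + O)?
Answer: 2 + I*√5 ≈ 2.0 + 2.2361*I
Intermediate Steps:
S(R, a) = I*√5 (S(R, a) = √(1 - 6) = √(-5) = I*√5)
U(l) = 2
N(f, y) = -2 (N(f, y) = -4 + √(0 + 4) = -4 + √4 = -4 + 2 = -2)
S(-5, -15) - N(U(6), 17) = I*√5 - 1*(-2) = I*√5 + 2 = 2 + I*√5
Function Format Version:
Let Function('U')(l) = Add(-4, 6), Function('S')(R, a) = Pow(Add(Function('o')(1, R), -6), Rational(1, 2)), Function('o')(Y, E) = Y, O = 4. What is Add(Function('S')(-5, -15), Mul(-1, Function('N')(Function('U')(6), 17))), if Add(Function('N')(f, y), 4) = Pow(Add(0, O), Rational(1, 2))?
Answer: Add(2, Mul(I, Pow(5, Rational(1, 2)))) ≈ Add(2.0000, Mul(2.2361, I))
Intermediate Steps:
Function('S')(R, a) = Mul(I, Pow(5, Rational(1, 2))) (Function('S')(R, a) = Pow(Add(1, -6), Rational(1, 2)) = Pow(-5, Rational(1, 2)) = Mul(I, Pow(5, Rational(1, 2))))
Function('U')(l) = 2
Function('N')(f, y) = -2 (Function('N')(f, y) = Add(-4, Pow(Add(0, 4), Rational(1, 2))) = Add(-4, Pow(4, Rational(1, 2))) = Add(-4, 2) = -2)
Add(Function('S')(-5, -15), Mul(-1, Function('N')(Function('U')(6), 17))) = Add(Mul(I, Pow(5, Rational(1, 2))), Mul(-1, -2)) = Add(Mul(I, Pow(5, Rational(1, 2))), 2) = Add(2, Mul(I, Pow(5, Rational(1, 2))))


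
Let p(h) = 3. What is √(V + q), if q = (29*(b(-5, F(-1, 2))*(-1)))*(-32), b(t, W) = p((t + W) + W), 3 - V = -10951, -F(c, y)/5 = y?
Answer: √13738 ≈ 117.21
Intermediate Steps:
F(c, y) = -5*y
V = 10954 (V = 3 - 1*(-10951) = 3 + 10951 = 10954)
b(t, W) = 3
q = 2784 (q = (29*(3*(-1)))*(-32) = (29*(-3))*(-32) = -87*(-32) = 2784)
√(V + q) = √(10954 + 2784) = √13738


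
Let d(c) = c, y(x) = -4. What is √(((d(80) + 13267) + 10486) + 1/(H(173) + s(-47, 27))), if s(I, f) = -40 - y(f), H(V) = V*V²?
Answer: 33*√586707193169546/5177681 ≈ 154.38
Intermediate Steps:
H(V) = V³
s(I, f) = -36 (s(I, f) = -40 - 1*(-4) = -40 + 4 = -36)
√(((d(80) + 13267) + 10486) + 1/(H(173) + s(-47, 27))) = √(((80 + 13267) + 10486) + 1/(173³ - 36)) = √((13347 + 10486) + 1/(5177717 - 36)) = √(23833 + 1/5177681) = √(123399671274/5177681) = 33*√586707193169546/5177681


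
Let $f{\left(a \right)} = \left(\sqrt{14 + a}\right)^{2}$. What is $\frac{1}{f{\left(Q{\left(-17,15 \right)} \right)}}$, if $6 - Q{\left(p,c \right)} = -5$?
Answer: $\frac{1}{25} \approx 0.04$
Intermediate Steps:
$Q{\left(p,c \right)} = 11$ ($Q{\left(p,c \right)} = 6 - -5 = 6 + 5 = 11$)
$f{\left(a \right)} = 14 + a$
$\frac{1}{f{\left(Q{\left(-17,15 \right)} \right)}} = \frac{1}{14 + 11} = \frac{1}{25}$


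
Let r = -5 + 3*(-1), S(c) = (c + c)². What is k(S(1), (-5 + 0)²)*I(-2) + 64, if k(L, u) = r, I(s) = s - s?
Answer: 64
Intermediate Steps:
I(s) = 0
S(c) = 4*c² (S(c) = (2*c)² = 4*c²)
r = -8 (r = -5 - 3 = -8)
k(L, u) = -8
k(S(1), (-5 + 0)²)*I(-2) + 64 = -8*0 + 64 = 0 + 64 = 64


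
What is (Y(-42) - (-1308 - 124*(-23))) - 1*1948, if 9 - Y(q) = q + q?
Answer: -3399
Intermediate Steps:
Y(q) = 9 - 2*q (Y(q) = 9 - (q + q) = 9 - 2*q)
(Y(-42) - (-1308 - 124*(-23))) - 1*1948 = ((9 - 2*(-42)) - (-1308 - 124*(-23))) - 1*1948 = ((9 + 84) - (-1308 - 1*(-2852))) - 1948 = (93 - (-1308 + 2852)) - 1948 = (93 - 1*1544) - 1948 = (93 - 1544) - 1948 = -1451 - 1948 = -3399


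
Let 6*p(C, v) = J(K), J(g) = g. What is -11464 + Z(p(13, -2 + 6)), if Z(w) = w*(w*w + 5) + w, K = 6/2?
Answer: -91687/8 ≈ -11461.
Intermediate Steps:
K = 3 (K = 6*(1/2) = 3)
p(C, v) = 1/2 (p(C, v) = (1/6)*3 = 1/2)
Z(w) = w + w*(5 + w**2) (Z(w) = w*(w**2 + 5) + w = w*(5 + w**2) + w = w + w*(5 + w**2))
-11464 + Z(p(13, -2 + 6)) = -11464 + (6 + (1/2)**2)/2 = -11464 + (6 + 1/4)/2 = -11464 + (1/2)*(25/4) = -11464 + 25/8 = -91687/8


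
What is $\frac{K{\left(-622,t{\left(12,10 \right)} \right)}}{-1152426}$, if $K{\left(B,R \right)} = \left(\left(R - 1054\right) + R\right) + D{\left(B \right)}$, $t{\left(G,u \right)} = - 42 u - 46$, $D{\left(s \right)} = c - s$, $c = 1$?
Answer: $\frac{1363}{1152426} \approx 0.0011827$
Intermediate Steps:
$D{\left(s \right)} = 1 - s$
$t{\left(G,u \right)} = -46 - 42 u$
$K{\left(B,R \right)} = -1053 - B + 2 R$ ($K{\left(B,R \right)} = \left(\left(R - 1054\right) + R\right) - \left(-1 + B\right) = \left(\left(-1054 + R\right) + R\right) - \left(-1 + B\right) = \left(-1054 + 2 R\right) - \left(-1 + B\right) = -1053 - B + 2 R$)
$\frac{K{\left(-622,t{\left(12,10 \right)} \right)}}{-1152426} = \frac{-1053 - -622 + 2 \left(-46 - 420\right)}{-1152426} = \left(-1053 + 622 + 2 \left(-46 - 420\right)\right) \left(- \frac{1}{1152426}\right) = \left(-1053 + 622 + 2 \left(-466\right)\right) \left(- \frac{1}{1152426}\right) = \left(-1053 + 622 - 932\right) \left(- \frac{1}{1152426}\right) = \left(-1363\right) \left(- \frac{1}{1152426}\right) = \frac{1363}{1152426}$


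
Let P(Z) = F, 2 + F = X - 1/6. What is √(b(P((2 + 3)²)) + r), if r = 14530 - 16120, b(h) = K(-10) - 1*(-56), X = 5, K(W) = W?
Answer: 2*I*√386 ≈ 39.294*I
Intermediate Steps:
F = 17/6 (F = -2 + (5 - 1/6) = -2 + (5 - 1*⅙) = -2 + (5 - ⅙) = -2 + 29/6 = 17/6 ≈ 2.8333)
P(Z) = 17/6
b(h) = 46 (b(h) = -10 - 1*(-56) = -10 + 56 = 46)
r = -1590
√(b(P((2 + 3)²)) + r) = √(46 - 1590) = √(-1544) = 2*I*√386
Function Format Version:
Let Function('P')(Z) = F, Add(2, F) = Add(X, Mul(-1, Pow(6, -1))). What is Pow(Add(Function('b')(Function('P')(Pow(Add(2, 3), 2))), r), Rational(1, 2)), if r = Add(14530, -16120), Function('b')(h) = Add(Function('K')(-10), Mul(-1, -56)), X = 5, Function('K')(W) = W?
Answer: Mul(2, I, Pow(386, Rational(1, 2))) ≈ Mul(39.294, I)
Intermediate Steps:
F = Rational(17, 6) (F = Add(-2, Add(5, Mul(-1, Pow(6, -1)))) = Add(-2, Add(5, Mul(-1, Rational(1, 6)))) = Add(-2, Add(5, Rational(-1, 6))) = Add(-2, Rational(29, 6)) = Rational(17, 6) ≈ 2.8333)
Function('P')(Z) = Rational(17, 6)
Function('b')(h) = 46 (Function('b')(h) = Add(-10, Mul(-1, -56)) = Add(-10, 56) = 46)
r = -1590
Pow(Add(Function('b')(Function('P')(Pow(Add(2, 3), 2))), r), Rational(1, 2)) = Pow(Add(46, -1590), Rational(1, 2)) = Pow(-1544, Rational(1, 2)) = Mul(2, I, Pow(386, Rational(1, 2)))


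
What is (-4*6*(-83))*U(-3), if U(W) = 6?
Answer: 11952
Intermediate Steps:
(-4*6*(-83))*U(-3) = (-4*6*(-83))*6 = -24*(-83)*6 = 1992*6 = 11952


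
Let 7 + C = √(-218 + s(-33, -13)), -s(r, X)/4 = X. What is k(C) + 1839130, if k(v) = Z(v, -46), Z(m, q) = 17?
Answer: 1839147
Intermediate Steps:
s(r, X) = -4*X
C = -7 + I*√166 (C = -7 + √(-218 - 4*(-13)) = -7 + √(-218 + 52) = -7 + √(-166) = -7 + I*√166 ≈ -7.0 + 12.884*I)
k(v) = 17
k(C) + 1839130 = 17 + 1839130 = 1839147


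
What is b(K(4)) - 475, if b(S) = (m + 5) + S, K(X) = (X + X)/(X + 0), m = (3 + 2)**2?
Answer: -443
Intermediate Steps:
m = 25 (m = 5**2 = 25)
K(X) = 2 (K(X) = (2*X)/X = 2)
b(S) = 30 + S (b(S) = (25 + 5) + S = 30 + S)
b(K(4)) - 475 = (30 + 2) - 475 = 32 - 475 = -443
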